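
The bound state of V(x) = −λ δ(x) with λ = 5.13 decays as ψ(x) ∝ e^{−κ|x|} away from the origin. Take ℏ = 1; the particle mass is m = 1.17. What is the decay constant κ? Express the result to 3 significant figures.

κ = 6.00

Integrate −(ℏ²/2m)ψ'' − λδ(x)ψ = Eψ from −ε to +ε: the ψ'' term gives ψ'(0⁺) − ψ'(0⁻) and the δ term gives −(2mλ/ℏ²)ψ(0).
With ψ ∝ e^{−κ|x|} this yields −2κ = −2mλ/ℏ², so κ = mλ/ℏ² = 6.002.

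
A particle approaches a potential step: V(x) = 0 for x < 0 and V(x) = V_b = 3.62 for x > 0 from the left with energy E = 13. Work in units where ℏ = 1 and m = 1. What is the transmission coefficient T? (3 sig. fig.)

T = 0.993

On each side the TISE gives plane waves with k = √(2m(E − V))/ℏ: k₁ = √(2·1·13) = 5.099, k₂ = √(2·1·9.38) = 4.331.
Matching ψ and ψ′ at x = 0 gives r = (k₁ − k₂)/(k₁ + k₂), so R = r² = 0.006628 and T = 1 − R = 0.9934.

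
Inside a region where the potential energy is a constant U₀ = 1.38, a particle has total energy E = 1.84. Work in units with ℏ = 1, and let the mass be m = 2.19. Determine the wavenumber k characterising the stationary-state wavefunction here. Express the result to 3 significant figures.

With E > U₀ the solution is oscillatory, ψ ∝ e^{±ikx} with k = √(2m(E − U₀))/ℏ.
k = √(2 × 2.19 × 0.46) = 1.419.

k = 1.42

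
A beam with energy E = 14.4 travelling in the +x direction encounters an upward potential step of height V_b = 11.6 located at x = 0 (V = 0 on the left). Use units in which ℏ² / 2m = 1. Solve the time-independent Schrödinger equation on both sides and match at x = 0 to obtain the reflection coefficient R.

On each side the TISE gives plane waves with k = √(2m(E − V))/ℏ: k₁ = √(2·½·14.4) = 3.795, k₂ = √(2·½·2.8) = 1.673.
Matching ψ and ψ′ at x = 0 gives r = (k₁ − k₂)/(k₁ + k₂), so R = r² = 0.1505 and T = 1 − R = 0.8495.

R = 0.151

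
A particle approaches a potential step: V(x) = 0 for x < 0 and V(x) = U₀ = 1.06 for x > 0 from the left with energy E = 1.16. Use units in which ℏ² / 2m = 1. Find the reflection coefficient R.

The wavenumbers are k₁ = √(2mE)/ℏ = 1.077 on the left and k₂ = √(2m(E − U₀))/ℏ = 0.3162 on the right.
Matching ψ and ψ′ at x = 0 gives r = (k₁ − k₂)/(k₁ + k₂), so R = r² = 0.2982 and T = 1 − R = 0.7018.

R = 0.298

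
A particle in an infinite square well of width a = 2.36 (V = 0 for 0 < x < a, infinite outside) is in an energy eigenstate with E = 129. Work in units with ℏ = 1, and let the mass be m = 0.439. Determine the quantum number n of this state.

From E_n = n²π²ℏ²/(2ma²) invert to n = √(2ma²E)/(πℏ).
n = (2.36/π) × √(2 × 0.439 × 129) = 7.995 → n = 8.

n = 8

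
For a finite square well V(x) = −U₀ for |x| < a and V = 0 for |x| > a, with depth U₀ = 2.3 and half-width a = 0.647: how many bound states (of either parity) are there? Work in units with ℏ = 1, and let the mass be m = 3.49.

Define the well-strength parameter z₀ = (a/ℏ)√(2mU₀) = 0.647 × √(2·3.49·2.3) = 2.592.
The even/odd transcendental equations gain one root per π/2 in z₀, giving N = 1 + ⌊2z₀/π⌋ = 1 + ⌊1.650⌋ = 2.

N = 2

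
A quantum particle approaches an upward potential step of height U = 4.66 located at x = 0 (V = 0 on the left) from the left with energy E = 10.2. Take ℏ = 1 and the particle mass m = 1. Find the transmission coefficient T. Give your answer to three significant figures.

T = 0.977

On each side the TISE gives plane waves with k = √(2m(E − V))/ℏ: k₁ = √(2·1·10.2) = 4.517, k₂ = √(2·1·5.54) = 3.329.
Matching ψ and ψ′ at x = 0 gives r = (k₁ − k₂)/(k₁ + k₂), so R = r² = 0.02293 and T = 1 − R = 0.9771.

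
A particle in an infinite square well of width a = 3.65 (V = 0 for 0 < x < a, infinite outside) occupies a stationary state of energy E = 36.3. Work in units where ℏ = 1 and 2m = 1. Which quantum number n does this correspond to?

For an infinite well E_n = n²π²ℏ²/(2ma²), so n = (a/πℏ)√(2mE).
n = (3.65/π) × √(2 × 0.5 × 36.3) = 7.000 → n = 7.

n = 7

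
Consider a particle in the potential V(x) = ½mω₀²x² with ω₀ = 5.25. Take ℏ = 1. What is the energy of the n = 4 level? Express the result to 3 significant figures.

Using E_n = (n + ½)ℏω₀: E_4 = 4.5 × 5.25 = 23.63.

E = 23.6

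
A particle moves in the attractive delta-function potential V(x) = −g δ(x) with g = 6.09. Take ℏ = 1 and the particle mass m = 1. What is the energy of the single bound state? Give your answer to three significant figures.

E = -18.5

For x ≠ 0 the bound state is ψ ∝ e^{−κ|x|}; integrating the TISE across the delta gives the cusp condition 2κ = 2mg/ℏ², so κ = 6.090.
Then E = −ℏ²κ²/(2m) = −mg²/(2ℏ²) = -18.54.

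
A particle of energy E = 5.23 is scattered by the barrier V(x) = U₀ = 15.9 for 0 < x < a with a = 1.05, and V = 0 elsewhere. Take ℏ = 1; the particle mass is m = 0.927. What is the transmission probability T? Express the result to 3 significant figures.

Since E < U₀ the interior solution is evanescent with decay constant κ = √(2m(U₀ − E))/ℏ = 4.448.
κa = 4.670, sinh(κa) = 53.35.
Matching ψ, ψ′ at both faces gives T = [1 + U₀² sinh²(κa) / (4E(U₀ − E))]⁻¹ = 1/3225 = 0.000310.

T = 0.000310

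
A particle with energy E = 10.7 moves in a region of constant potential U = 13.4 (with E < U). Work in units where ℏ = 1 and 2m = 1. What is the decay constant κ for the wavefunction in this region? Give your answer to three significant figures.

κ = 1.64

Since E < U the TISE in this region is ψ'' = κ²ψ with κ = √(2m(U − E))/ℏ.
κ = √(2 × 0.5 × 2.7) = 1.643.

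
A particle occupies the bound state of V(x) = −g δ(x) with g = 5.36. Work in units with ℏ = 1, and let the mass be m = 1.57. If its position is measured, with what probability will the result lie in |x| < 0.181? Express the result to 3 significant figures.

The normalised bound state is ψ = √κ e^{−κ|x|} with κ = mg/ℏ² = 8.415.
P(|x| < d) = ∫_{−d}^{d} κ e^{−2κ|x|} dx = 1 − e^{−2κd} = 1 − e^{−3.046} = 0.9525.

P = 0.952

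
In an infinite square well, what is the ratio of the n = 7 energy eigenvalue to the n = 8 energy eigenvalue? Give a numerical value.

0.765625

E_n = n²π²ℏ²/(2mL²) so the ratio is n₂²/n₁² = 49/64 = 0.765625.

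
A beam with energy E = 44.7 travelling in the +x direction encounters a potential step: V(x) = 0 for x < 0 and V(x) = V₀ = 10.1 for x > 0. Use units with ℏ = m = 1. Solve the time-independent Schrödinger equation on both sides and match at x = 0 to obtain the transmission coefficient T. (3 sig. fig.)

The wavenumbers are k₁ = √(2mE)/ℏ = 9.455 on the left and k₂ = √(2m(E − V₀))/ℏ = 8.319 on the right.
Matching ψ and ψ′ at x = 0 gives r = (k₁ − k₂)/(k₁ + k₂), so R = r² = 0.004089 and T = 1 − R = 0.9959.

T = 0.996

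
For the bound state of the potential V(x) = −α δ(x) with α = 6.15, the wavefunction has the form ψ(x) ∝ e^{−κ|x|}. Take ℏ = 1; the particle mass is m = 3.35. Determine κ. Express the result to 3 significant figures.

κ = 20.6

Integrate −(ℏ²/2m)ψ'' − αδ(x)ψ = Eψ from −ε to +ε: the ψ'' term gives ψ'(0⁺) − ψ'(0⁻) and the δ term gives −(2mα/ℏ²)ψ(0).
With ψ ∝ e^{−κ|x|} this yields −2κ = −2mα/ℏ², so κ = mα/ℏ² = 20.60.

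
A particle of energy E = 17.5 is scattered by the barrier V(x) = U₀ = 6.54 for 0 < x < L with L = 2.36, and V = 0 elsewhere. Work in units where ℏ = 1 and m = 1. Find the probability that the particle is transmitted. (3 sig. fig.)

T = 0.947

Above the barrier the interior wavenumber is k₂ = √(2m(E − U₀))/ℏ = 4.682, giving phase k₂L = 11.05.
T = [1 + U₀² sin²(k₂L) / (4E(E − U₀))]⁻¹ = 1/1.056 = 0.947.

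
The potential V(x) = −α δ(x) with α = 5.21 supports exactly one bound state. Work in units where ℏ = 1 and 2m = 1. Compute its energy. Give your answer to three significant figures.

For x ≠ 0 the bound state is ψ ∝ e^{−κ|x|}; integrating the TISE across the delta gives the cusp condition 2κ = 2mα/ℏ², so κ = 2.605.
Then E = −ℏ²κ²/(2m) = −mα²/(2ℏ²) = -6.786.

E = -6.79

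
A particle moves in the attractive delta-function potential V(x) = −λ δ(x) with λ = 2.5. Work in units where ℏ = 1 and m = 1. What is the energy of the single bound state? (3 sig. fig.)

E = -3.13

The bound state is ψ(x) = √κ e^{−κ|x|}. The derivative jump ψ'(0⁺) − ψ'(0⁻) = −(2mλ/ℏ²)ψ(0) fixes κ = mλ/ℏ² = 2.500.
Then E = −ℏ²κ²/(2m) = −mλ²/(2ℏ²) = -3.125.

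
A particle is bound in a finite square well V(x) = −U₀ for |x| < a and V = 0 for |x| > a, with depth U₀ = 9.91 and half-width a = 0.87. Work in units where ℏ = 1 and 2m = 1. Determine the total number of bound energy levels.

N = 2

The dimensionless depth is z₀ = a√(2mU₀)/ℏ = 0.87 × √(9.910) = 2.739.
The even/odd transcendental equations gain one root per π/2 in z₀, giving N = 1 + ⌊2z₀/π⌋ = 1 + ⌊1.744⌋ = 2.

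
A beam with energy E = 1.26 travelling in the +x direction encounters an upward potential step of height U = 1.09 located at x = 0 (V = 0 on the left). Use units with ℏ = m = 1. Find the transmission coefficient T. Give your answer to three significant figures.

On each side the TISE gives plane waves with k = √(2m(E − V))/ℏ: k₁ = √(2·1·1.26) = 1.587, k₂ = √(2·1·0.17) = 0.5831.
Continuity of ψ and ψ′ at the step yields the reflection amplitude r = (k₁ − k₂)/(k₁ + k₂) = 0.4627; thus R = |r|² = 0.2141, T = 0.7859.

T = 0.786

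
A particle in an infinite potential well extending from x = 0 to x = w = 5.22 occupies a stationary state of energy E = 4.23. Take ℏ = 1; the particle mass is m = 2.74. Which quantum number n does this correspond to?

n = 8

From E_n = n²π²ℏ²/(2mw²) invert to n = √(2mw²E)/(πℏ).
n = (5.22/π) × √(2 × 2.74 × 4.23) = 8.000 → n = 8.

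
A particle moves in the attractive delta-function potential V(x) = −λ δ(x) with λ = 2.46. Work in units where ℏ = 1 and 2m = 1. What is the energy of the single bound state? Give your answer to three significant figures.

E = -1.51

For x ≠ 0 the bound state is ψ ∝ e^{−κ|x|}; integrating the TISE across the delta gives the cusp condition 2κ = 2mλ/ℏ², so κ = 1.230.
Then E = −ℏ²κ²/(2m) = −mλ²/(2ℏ²) = -1.513.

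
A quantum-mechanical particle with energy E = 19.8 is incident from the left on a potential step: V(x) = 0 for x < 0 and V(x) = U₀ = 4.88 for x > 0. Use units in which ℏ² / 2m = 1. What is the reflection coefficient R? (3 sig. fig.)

R = 0.00499

On each side the TISE gives plane waves with k = √(2m(E − V))/ℏ: k₁ = √(2·½·19.8) = 4.450, k₂ = √(2·½·14.92) = 3.863.
Matching ψ and ψ′ at x = 0 gives r = (k₁ − k₂)/(k₁ + k₂), so R = r² = 0.004988 and T = 1 − R = 0.9950.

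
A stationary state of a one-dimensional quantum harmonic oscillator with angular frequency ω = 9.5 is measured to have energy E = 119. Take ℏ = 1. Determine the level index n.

n = 12

E_n = ℏω(n + ½) ⇒ n = E/(ℏω) − ½ = 119/9.5 − 0.5 = 12.026 → n = 12.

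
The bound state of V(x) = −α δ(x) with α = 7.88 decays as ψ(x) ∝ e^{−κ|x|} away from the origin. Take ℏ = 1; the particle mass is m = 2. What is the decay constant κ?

Integrating the TISE across x = 0 gives the cusp condition ψ'(0⁺) − ψ'(0⁻) = −(2mα/ℏ²)ψ(0).
With ψ ∝ e^{−κ|x|} this yields −2κ = −2mα/ℏ², so κ = mα/ℏ² = 15.76.

κ = 15.8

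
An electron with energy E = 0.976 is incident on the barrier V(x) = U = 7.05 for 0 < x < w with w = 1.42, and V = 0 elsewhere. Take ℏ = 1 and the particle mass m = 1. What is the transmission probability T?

T = 0.0000959

E < U: inside the barrier ψ ∝ e^{±κx} with κ = √(2m(U − E))/ℏ = 3.485.
κw = 4.949, sinh(κw) = 70.53.
Matching ψ, ψ′ at both faces gives T = [1 + U² sinh²(κw) / (4E(U − E))]⁻¹ = 1/10430 = 0.0000959.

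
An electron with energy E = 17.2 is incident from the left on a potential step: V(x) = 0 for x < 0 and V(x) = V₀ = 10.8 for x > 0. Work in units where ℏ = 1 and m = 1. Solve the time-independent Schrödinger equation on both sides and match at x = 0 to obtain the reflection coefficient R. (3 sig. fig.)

On each side the TISE gives plane waves with k = √(2m(E − V))/ℏ: k₁ = √(2·1·17.2) = 5.865, k₂ = √(2·1·6.4) = 3.578.
Matching ψ and ψ′ at x = 0 gives r = (k₁ − k₂)/(k₁ + k₂), so R = r² = 0.05868 and T = 1 − R = 0.9413.

R = 0.0587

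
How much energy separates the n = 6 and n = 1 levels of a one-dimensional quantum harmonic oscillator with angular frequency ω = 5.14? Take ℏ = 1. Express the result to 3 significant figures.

ΔE = 25.7

E_n = ℏω(n + ½), so ΔE = (6 − 1) ℏω = 5 × 5.14 = 25.70.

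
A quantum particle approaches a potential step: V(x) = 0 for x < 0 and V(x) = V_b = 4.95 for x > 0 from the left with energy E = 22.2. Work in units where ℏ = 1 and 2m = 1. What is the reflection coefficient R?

R = 0.00397

The wavenumbers are k₁ = √(2mE)/ℏ = 4.712 on the left and k₂ = √(2m(E − V_b))/ℏ = 4.153 on the right.
Continuity of ψ and ψ′ at the step yields the reflection amplitude r = (k₁ − k₂)/(k₁ + k₂) = 0.06299; thus R = |r|² = 0.003967, T = 0.9960.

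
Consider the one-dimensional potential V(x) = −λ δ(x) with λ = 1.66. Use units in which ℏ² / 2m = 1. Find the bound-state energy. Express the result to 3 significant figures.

E = -0.689

For x ≠ 0 the bound state is ψ ∝ e^{−κ|x|}; integrating the TISE across the delta gives the cusp condition 2κ = 2mλ/ℏ², so κ = 0.8300.
Then E = −ℏ²κ²/(2m) = −mλ²/(2ℏ²) = -0.6889.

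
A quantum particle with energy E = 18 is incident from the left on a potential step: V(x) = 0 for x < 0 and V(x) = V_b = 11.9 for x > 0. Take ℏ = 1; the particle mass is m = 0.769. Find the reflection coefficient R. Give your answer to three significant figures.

On each side the TISE gives plane waves with k = √(2m(E − V))/ℏ: k₁ = √(2·0.769·18) = 5.262, k₂ = √(2·0.769·6.1) = 3.063.
Matching ψ and ψ′ at x = 0 gives r = (k₁ − k₂)/(k₁ + k₂), so R = r² = 0.06975 and T = 1 − R = 0.9302.

R = 0.0698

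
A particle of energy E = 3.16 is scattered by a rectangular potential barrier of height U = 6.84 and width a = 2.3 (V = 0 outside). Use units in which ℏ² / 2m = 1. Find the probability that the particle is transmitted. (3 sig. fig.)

E < U: inside the barrier ψ ∝ e^{±κx} with κ = √(2m(U − E))/ℏ = 1.918.
κa = 4.412, sinh(κa) = 41.22.
The exact tunnelling result is T⁻¹ = 1 + U² sinh²(κa) / [4E(U − E)] = 1710, so T = 0.000585.

T = 0.000585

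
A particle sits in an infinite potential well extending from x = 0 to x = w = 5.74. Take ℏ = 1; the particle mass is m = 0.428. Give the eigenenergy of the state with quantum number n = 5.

Requiring ψ(0) = ψ(w) = 0 quantises k = nπ/w, hence E_n = ℏ²k²/2m = n²π²ℏ²/(2mw²).
E_5 = 5² × π² / (2 × 0.428 × 5.74²) = 8.749.

E = 8.75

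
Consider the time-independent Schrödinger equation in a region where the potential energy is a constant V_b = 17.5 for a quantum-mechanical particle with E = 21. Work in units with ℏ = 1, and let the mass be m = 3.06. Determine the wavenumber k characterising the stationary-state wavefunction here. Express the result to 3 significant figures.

With E > V_b the solution is oscillatory, ψ ∝ e^{±ikx} with k = √(2m(E − V_b))/ℏ.
k = √(2 × 3.06 × 3.5) = 4.628.

k = 4.63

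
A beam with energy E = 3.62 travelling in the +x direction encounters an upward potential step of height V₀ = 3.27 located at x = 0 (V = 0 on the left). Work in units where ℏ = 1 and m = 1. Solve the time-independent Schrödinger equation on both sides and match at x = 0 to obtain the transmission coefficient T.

The wavenumbers are k₁ = √(2mE)/ℏ = 2.691 on the left and k₂ = √(2m(E − V₀))/ℏ = 0.8367 on the right.
Continuity of ψ and ψ′ at the step yields the reflection amplitude r = (k₁ − k₂)/(k₁ + k₂) = 0.5256; thus R = |r|² = 0.2763, T = 0.7237.

T = 0.724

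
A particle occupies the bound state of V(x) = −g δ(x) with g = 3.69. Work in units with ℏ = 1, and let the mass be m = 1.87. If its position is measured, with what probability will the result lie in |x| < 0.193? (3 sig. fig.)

The normalised bound state is ψ = √κ e^{−κ|x|} with κ = mg/ℏ² = 6.900.
P(|x| < d) = ∫_{−d}^{d} κ e^{−2κ|x|} dx = 1 − e^{−2κd} = 1 − e^{−2.664} = 0.9303.

P = 0.930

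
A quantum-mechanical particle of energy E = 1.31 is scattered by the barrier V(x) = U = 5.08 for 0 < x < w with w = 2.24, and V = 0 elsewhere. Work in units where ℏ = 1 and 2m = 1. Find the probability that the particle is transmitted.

T = 0.000511

Since E < U the interior solution is evanescent with decay constant κ = √(2m(U − E))/ℏ = 1.942.
κw = 4.349, sinh(κw) = 38.71.
The exact tunnelling result is T⁻¹ = 1 + U² sinh²(κw) / [4E(U − E)] = 1958, so T = 0.000511.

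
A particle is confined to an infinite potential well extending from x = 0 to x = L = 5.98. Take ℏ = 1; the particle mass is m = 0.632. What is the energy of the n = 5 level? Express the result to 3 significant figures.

E = 5.46

Requiring ψ(0) = ψ(L) = 0 quantises k = nπ/L, hence E_n = ℏ²k²/2m = n²π²ℏ²/(2mL²).
E_5 = 5² × π² / (2 × 0.632 × 5.98²) = 5.459.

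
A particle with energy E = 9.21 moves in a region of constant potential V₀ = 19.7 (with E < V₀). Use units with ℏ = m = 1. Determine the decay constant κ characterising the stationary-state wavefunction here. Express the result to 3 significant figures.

κ = 4.58

Since E < V₀ the TISE in this region is ψ'' = κ²ψ with κ = √(2m(V₀ − E))/ℏ.
κ = √(2 × 1 × 10.49) = 4.580.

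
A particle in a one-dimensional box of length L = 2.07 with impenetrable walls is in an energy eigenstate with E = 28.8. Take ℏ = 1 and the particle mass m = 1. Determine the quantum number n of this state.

n = 5

From E_n = n²π²ℏ²/(2mL²) invert to n = √(2mL²E)/(πℏ).
n = (2.07/π) × √(2 × 1 × 28.8) = 5.001 → n = 5.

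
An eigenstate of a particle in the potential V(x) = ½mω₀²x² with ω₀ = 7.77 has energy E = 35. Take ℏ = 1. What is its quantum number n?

Invert E_n = (n + ½)ℏω₀: n = E/ℏω₀ − ½ = 4.005, so n = 4.

n = 4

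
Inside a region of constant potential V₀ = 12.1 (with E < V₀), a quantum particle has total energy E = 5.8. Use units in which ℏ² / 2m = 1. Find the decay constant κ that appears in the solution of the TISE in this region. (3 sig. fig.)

κ = 2.51

Since E < V₀ the TISE in this region is ψ'' = κ²ψ with κ = √(2m(V₀ − E))/ℏ.
κ = √(2 × 0.5 × 6.3) = 2.510.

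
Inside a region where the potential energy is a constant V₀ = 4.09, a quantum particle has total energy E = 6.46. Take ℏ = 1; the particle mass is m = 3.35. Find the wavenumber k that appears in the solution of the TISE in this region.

With E > V₀ the solution is oscillatory, ψ ∝ e^{±ikx} with k = √(2m(E − V₀))/ℏ.
k = √(2 × 3.35 × 2.37) = 3.985.

k = 3.98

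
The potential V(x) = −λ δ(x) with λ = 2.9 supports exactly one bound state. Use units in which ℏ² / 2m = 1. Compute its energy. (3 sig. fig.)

E = -2.10

For x ≠ 0 the bound state is ψ ∝ e^{−κ|x|}; integrating the TISE across the delta gives the cusp condition 2κ = 2mλ/ℏ², so κ = 1.450.
Then E = −ℏ²κ²/(2m) = −mλ²/(2ℏ²) = -2.103.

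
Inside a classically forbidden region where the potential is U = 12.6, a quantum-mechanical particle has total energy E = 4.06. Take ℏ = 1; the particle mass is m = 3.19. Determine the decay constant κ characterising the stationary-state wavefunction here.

κ = 7.38

Since E < U the TISE in this region is ψ'' = κ²ψ with κ = √(2m(U − E))/ℏ.
κ = √(2 × 3.19 × 8.54) = 7.381.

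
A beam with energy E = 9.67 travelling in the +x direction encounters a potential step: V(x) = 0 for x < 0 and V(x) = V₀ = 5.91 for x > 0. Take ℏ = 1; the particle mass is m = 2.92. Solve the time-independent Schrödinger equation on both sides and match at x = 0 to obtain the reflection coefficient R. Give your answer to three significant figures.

R = 0.0538

The wavenumbers are k₁ = √(2mE)/ℏ = 7.515 on the left and k₂ = √(2m(E − V₀))/ℏ = 4.686 on the right.
Matching ψ and ψ′ at x = 0 gives r = (k₁ − k₂)/(k₁ + k₂), so R = r² = 0.05376 and T = 1 − R = 0.9462.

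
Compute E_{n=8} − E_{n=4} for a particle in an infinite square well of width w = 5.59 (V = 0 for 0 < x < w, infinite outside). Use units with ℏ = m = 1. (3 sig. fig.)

E_n = n²π²ℏ²/(2mw²), so ΔE = (8² − 4²) π²ℏ²/(2mw²).
ΔE = 48 × π² / (2 × 1 × 5.59²) = 7.580.

ΔE = 7.58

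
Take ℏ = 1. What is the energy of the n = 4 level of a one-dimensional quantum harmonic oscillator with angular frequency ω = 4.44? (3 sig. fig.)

E = 20.0

Using E_n = (n + ½)ℏω: E_4 = 4.5 × 4.44 = 19.98.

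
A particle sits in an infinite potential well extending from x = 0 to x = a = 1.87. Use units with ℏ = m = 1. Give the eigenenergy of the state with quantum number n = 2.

E = 5.64

Requiring ψ(0) = ψ(a) = 0 quantises k = nπ/a, hence E_n = ℏ²k²/2m = n²π²ℏ²/(2ma²).
E_2 = 2² × π² / (2 × 1 × 1.87²) = 5.645.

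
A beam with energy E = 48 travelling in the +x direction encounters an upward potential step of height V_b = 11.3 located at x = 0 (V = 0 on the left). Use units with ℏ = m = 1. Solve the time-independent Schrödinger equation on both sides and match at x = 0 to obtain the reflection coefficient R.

R = 0.00449

On each side the TISE gives plane waves with k = √(2m(E − V))/ℏ: k₁ = √(2·1·48) = 9.798, k₂ = √(2·1·36.7) = 8.567.
Continuity of ψ and ψ′ at the step yields the reflection amplitude r = (k₁ − k₂)/(k₁ + k₂) = 0.06701; thus R = |r|² = 0.004490, T = 0.9955.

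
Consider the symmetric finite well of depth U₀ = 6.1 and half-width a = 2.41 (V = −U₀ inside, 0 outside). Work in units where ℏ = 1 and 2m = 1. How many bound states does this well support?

N = 4

The dimensionless depth is z₀ = a√(2mU₀)/ℏ = 2.41 × √(6.100) = 5.952.
The even/odd transcendental equations gain one root per π/2 in z₀, giving N = 1 + ⌊2z₀/π⌋ = 1 + ⌊3.789⌋ = 4.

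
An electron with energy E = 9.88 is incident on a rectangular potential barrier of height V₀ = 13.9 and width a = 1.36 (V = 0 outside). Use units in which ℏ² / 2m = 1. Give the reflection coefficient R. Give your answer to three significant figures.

Since E < V₀ the interior solution is evanescent with decay constant κ = √(2m(V₀ − E))/ℏ = 2.005.
κa = 2.727, sinh(κa) = 7.609.
Matching ψ, ψ′ at both faces gives T = [1 + V₀² sinh²(κa) / (4E(V₀ − E))]⁻¹ = 1/71.41 = 0.0140.
R = 1 − T = 0.986.

R = 0.986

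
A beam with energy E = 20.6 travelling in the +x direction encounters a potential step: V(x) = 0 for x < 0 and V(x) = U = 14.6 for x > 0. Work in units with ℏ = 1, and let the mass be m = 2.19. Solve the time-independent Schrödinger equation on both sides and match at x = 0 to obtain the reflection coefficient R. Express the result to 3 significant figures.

R = 0.0894

The wavenumbers are k₁ = √(2mE)/ℏ = 9.499 on the left and k₂ = √(2m(E − U))/ℏ = 5.126 on the right.
Matching ψ and ψ′ at x = 0 gives r = (k₁ − k₂)/(k₁ + k₂), so R = r² = 0.08938 and T = 1 − R = 0.9106.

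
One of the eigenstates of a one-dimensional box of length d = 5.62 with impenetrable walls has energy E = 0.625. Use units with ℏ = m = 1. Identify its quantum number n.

n = 2

For an infinite well E_n = n²π²ℏ²/(2md²), so n = (d/πℏ)√(2mE).
n = (5.62/π) × √(2 × 1 × 0.625) = 2.000 → n = 2.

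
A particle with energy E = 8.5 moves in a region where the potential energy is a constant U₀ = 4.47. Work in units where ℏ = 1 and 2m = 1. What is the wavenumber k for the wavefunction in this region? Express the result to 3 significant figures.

k = 2.01

With E > U₀ the solution is oscillatory, ψ ∝ e^{±ikx} with k = √(2m(E − U₀))/ℏ.
k = √(2 × 0.5 × 4.03) = 2.007.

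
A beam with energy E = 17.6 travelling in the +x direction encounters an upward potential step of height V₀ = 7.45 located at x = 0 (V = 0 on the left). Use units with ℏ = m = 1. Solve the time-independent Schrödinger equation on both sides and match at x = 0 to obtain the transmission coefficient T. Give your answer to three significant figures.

On each side the TISE gives plane waves with k = √(2m(E − V))/ℏ: k₁ = √(2·1·17.6) = 5.933, k₂ = √(2·1·10.15) = 4.506.
Matching ψ and ψ′ at x = 0 gives r = (k₁ − k₂)/(k₁ + k₂), so R = r² = 0.01870 and T = 1 − R = 0.9813.

T = 0.981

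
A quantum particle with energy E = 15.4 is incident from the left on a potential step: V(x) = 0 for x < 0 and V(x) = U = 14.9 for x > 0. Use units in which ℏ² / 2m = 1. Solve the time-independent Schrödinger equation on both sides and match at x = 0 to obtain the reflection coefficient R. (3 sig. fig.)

The wavenumbers are k₁ = √(2mE)/ℏ = 3.924 on the left and k₂ = √(2m(E − U))/ℏ = 0.7071 on the right.
Matching ψ and ψ′ at x = 0 gives r = (k₁ − k₂)/(k₁ + k₂), so R = r² = 0.4825 and T = 1 − R = 0.5175.

R = 0.483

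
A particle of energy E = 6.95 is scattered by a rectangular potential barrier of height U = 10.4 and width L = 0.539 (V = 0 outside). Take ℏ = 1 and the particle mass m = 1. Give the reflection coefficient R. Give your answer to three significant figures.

E < U: inside the barrier ψ ∝ e^{±κx} with κ = √(2m(U − E))/ℏ = 2.627.
κL = 1.416, sinh(κL) = 1.939.
Matching ψ, ψ′ at both faces gives T = [1 + U² sinh²(κL) / (4E(U − E))]⁻¹ = 1/5.238 = 0.191.
R = 1 − T = 0.809.

R = 0.809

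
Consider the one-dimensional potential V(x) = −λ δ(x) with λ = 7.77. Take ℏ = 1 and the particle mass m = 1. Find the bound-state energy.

For x ≠ 0 the bound state is ψ ∝ e^{−κ|x|}; integrating the TISE across the delta gives the cusp condition 2κ = 2mλ/ℏ², so κ = 7.770.
Then E = −ℏ²κ²/(2m) = −mλ²/(2ℏ²) = -30.19.

E = -30.2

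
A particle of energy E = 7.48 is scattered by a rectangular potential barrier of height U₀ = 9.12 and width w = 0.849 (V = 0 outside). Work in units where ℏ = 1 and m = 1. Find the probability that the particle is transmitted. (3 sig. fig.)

T = 0.107

E < U₀: inside the barrier ψ ∝ e^{±κx} with κ = √(2m(U₀ − E))/ℏ = 1.811.
κw = 1.538, sinh(κw) = 2.219.
The exact tunnelling result is T⁻¹ = 1 + U₀² sinh²(κw) / [4E(U₀ − E)] = 9.348, so T = 0.107.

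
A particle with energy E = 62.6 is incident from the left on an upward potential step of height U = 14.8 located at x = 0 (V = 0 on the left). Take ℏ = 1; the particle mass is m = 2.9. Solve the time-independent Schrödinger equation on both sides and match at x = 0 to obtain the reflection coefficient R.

The wavenumbers are k₁ = √(2mE)/ℏ = 19.05 on the left and k₂ = √(2m(E − U))/ℏ = 16.65 on the right.
Matching ψ and ψ′ at x = 0 gives r = (k₁ − k₂)/(k₁ + k₂), so R = r² = 0.004534 and T = 1 − R = 0.9955.

R = 0.00453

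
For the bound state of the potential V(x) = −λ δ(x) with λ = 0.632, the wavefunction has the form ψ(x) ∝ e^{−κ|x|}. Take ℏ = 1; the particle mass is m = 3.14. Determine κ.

Integrating the TISE across x = 0 gives the cusp condition ψ'(0⁺) − ψ'(0⁻) = −(2mλ/ℏ²)ψ(0).
With ψ ∝ e^{−κ|x|} this yields −2κ = −2mλ/ℏ², so κ = mλ/ℏ² = 1.984.

κ = 1.98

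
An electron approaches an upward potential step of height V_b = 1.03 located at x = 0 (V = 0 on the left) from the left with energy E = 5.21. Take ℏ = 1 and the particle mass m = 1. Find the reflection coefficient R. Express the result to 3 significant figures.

R = 0.00303

On each side the TISE gives plane waves with k = √(2m(E − V))/ℏ: k₁ = √(2·1·5.21) = 3.228, k₂ = √(2·1·4.18) = 2.891.
Matching ψ and ψ′ at x = 0 gives r = (k₁ − k₂)/(k₁ + k₂), so R = r² = 0.003026 and T = 1 − R = 0.9970.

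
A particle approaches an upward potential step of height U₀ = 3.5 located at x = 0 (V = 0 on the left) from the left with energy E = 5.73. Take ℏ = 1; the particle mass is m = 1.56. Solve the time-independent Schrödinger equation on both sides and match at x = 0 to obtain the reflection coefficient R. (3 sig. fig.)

R = 0.0537

The wavenumbers are k₁ = √(2mE)/ℏ = 4.228 on the left and k₂ = √(2m(E − U₀))/ℏ = 2.638 on the right.
Continuity of ψ and ψ′ at the step yields the reflection amplitude r = (k₁ − k₂)/(k₁ + k₂) = 0.2316; thus R = |r|² = 0.05366, T = 0.9463.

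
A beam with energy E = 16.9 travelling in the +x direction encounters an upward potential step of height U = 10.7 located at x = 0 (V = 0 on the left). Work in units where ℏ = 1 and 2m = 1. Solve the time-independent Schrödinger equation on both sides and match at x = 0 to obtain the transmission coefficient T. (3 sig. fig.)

T = 0.940

On each side the TISE gives plane waves with k = √(2m(E − V))/ℏ: k₁ = √(2·½·16.9) = 4.111, k₂ = √(2·½·6.2) = 2.490.
Continuity of ψ and ψ′ at the step yields the reflection amplitude r = (k₁ − k₂)/(k₁ + k₂) = 0.2456; thus R = |r|² = 0.06030, T = 0.9397.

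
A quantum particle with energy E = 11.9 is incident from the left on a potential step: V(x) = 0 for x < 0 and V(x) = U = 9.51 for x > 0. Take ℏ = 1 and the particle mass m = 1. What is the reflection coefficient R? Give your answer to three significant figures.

R = 0.145

The wavenumbers are k₁ = √(2mE)/ℏ = 4.879 on the left and k₂ = √(2m(E − U))/ℏ = 2.186 on the right.
Continuity of ψ and ψ′ at the step yields the reflection amplitude r = (k₁ − k₂)/(k₁ + k₂) = 0.3811; thus R = |r|² = 0.1452, T = 0.8548.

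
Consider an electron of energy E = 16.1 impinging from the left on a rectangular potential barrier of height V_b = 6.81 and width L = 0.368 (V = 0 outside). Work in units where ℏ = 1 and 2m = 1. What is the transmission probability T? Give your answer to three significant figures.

T = 0.941

E > V_b: inside the barrier k₂ = √(2m(E − V_b))/ℏ = 3.048, k₂L = 1.122.
Matching at both interfaces gives T⁻¹ = 1 + V_b² sin²(k₂L) / [4E(E − V_b)] = 1.063, hence T = 0.941.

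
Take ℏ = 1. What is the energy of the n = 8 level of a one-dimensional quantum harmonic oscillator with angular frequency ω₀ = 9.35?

E = 79.5

The oscillator eigenvalues are E_n = ℏω₀(n + ½), so E_8 = 9.35 × 8.5 = 79.48.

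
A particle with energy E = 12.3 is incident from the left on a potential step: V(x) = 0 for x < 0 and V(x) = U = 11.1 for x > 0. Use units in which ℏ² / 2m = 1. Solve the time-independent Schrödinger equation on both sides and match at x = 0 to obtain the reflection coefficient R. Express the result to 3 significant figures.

The wavenumbers are k₁ = √(2mE)/ℏ = 3.507 on the left and k₂ = √(2m(E − U))/ℏ = 1.095 on the right.
Continuity of ψ and ψ′ at the step yields the reflection amplitude r = (k₁ − k₂)/(k₁ + k₂) = 0.5240; thus R = |r|² = 0.2746, T = 0.7254.

R = 0.275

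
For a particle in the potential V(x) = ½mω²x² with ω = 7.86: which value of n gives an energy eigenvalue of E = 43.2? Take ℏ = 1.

Invert E_n = (n + ½)ℏω: n = E/ℏω − ½ = 4.996, so n = 5.

n = 5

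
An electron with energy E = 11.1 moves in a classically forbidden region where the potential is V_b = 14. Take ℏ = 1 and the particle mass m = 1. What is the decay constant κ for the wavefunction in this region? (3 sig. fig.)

Since E < V_b the TISE in this region is ψ'' = κ²ψ with κ = √(2m(V_b − E))/ℏ.
κ = √(2 × 1 × 2.9) = 2.408.

κ = 2.41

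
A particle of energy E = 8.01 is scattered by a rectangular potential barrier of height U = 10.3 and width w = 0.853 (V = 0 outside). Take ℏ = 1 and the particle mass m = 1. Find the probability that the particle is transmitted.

Since E < U the interior solution is evanescent with decay constant κ = √(2m(U − E))/ℏ = 2.140.
κw = 1.825, sinh(κw) = 3.022.
The exact tunnelling result is T⁻¹ = 1 + U² sinh²(κw) / [4E(U − E)] = 14.21, so T = 0.0704.

T = 0.0704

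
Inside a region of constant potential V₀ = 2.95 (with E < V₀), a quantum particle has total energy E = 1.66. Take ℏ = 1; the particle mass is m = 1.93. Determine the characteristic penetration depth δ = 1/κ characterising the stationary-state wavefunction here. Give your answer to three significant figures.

δ = 0.448

Since E < V₀ the TISE in this region is ψ'' = κ²ψ with κ = √(2m(V₀ − E))/ℏ.
κ = √(2 × 1.93 × 1.29) = 2.231. The penetration depth is δ = 1/κ = 0.448.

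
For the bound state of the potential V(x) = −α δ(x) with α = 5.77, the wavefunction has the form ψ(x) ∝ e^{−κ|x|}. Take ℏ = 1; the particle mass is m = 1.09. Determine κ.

Integrating the TISE across x = 0 gives the cusp condition ψ'(0⁺) − ψ'(0⁻) = −(2mα/ℏ²)ψ(0).
With ψ ∝ e^{−κ|x|} this yields −2κ = −2mα/ℏ², so κ = mα/ℏ² = 6.289.

κ = 6.29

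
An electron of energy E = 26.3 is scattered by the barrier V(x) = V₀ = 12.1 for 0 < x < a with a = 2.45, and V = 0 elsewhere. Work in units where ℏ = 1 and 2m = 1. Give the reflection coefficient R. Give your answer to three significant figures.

E > V₀: inside the barrier k₂ = √(2m(E − V₀))/ℏ = 3.768, k₂a = 9.232.
T = [1 + V₀² sin²(k₂a) / (4E(E − V₀))]⁻¹ = 1/1.004 = 0.996.
R = 1 − T = 0.00357.

R = 0.00357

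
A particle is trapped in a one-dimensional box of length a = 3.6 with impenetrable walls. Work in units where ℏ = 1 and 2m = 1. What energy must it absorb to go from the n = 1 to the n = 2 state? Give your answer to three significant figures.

E_n = n²π²ℏ²/(2ma²), so ΔE = (2² − 1²) π²ℏ²/(2ma²).
ΔE = 3 × π² / (2 × 0.5 × 3.6²) = 2.285.

ΔE = 2.28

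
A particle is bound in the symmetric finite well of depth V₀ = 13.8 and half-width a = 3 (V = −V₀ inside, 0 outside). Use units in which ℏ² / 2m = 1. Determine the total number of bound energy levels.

Define the well-strength parameter z₀ = (a/ℏ)√(2mV₀) = 3 × √(2·0.5·13.8) = 11.14.
A new bound state (alternating even/odd) appears each time z₀ passes a multiple of π/2, so N = ⌊2z₀/π⌋ + 1 = ⌊7.095⌋ + 1 = 8.

N = 8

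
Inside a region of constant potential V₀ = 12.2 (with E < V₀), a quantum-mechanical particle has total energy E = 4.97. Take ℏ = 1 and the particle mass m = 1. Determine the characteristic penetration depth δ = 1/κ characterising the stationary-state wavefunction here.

Since E < V₀ the TISE in this region is ψ'' = κ²ψ with κ = √(2m(V₀ − E))/ℏ.
κ = √(2 × 1 × 7.23) = 3.803. The penetration depth is δ = 1/κ = 0.263.

δ = 0.263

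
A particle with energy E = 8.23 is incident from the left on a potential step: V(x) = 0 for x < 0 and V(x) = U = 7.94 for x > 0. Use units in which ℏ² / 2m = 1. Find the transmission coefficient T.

The wavenumbers are k₁ = √(2mE)/ℏ = 2.869 on the left and k₂ = √(2m(E − U))/ℏ = 0.5385 on the right.
Continuity of ψ and ψ′ at the step yields the reflection amplitude r = (k₁ − k₂)/(k₁ + k₂) = 0.6839; thus R = |r|² = 0.4677, T = 0.5323.

T = 0.532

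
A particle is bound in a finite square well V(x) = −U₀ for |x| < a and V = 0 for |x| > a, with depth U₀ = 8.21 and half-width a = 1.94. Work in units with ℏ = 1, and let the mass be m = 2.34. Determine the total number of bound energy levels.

N = 8

Define the well-strength parameter z₀ = (a/ℏ)√(2mU₀) = 1.94 × √(2·2.34·8.21) = 12.03.
The even/odd transcendental equations gain one root per π/2 in z₀, giving N = 1 + ⌊2z₀/π⌋ = 1 + ⌊7.656⌋ = 8.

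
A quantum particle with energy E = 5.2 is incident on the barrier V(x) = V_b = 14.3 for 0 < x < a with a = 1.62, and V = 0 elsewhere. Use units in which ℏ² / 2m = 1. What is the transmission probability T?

T = 0.000211

E < V_b: inside the barrier ψ ∝ e^{±κx} with κ = √(2m(V_b − E))/ℏ = 3.017.
κa = 4.887, sinh(κa) = 66.27.
The exact tunnelling result is T⁻¹ = 1 + V_b² sinh²(κa) / [4E(V_b − E)] = 4745, so T = 0.000211.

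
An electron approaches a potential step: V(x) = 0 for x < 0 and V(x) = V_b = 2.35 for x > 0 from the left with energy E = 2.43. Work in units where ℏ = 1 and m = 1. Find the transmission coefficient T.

T = 0.520

On each side the TISE gives plane waves with k = √(2m(E − V))/ℏ: k₁ = √(2·1·2.43) = 2.205, k₂ = √(2·1·0.08) = 0.4000.
Continuity of ψ and ψ′ at the step yields the reflection amplitude r = (k₁ − k₂)/(k₁ + k₂) = 0.6928; thus R = |r|² = 0.4800, T = 0.5200.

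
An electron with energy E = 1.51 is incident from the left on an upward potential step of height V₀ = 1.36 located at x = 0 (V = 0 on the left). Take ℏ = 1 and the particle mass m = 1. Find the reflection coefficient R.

R = 0.271

The wavenumbers are k₁ = √(2mE)/ℏ = 1.738 on the left and k₂ = √(2m(E − V₀))/ℏ = 0.5477 on the right.
Continuity of ψ and ψ′ at the step yields the reflection amplitude r = (k₁ − k₂)/(k₁ + k₂) = 0.5207; thus R = |r|² = 0.2711, T = 0.7289.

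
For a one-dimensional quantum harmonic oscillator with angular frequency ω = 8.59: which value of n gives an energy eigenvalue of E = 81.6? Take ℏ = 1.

n = 9

Invert E_n = (n + ½)ℏω: n = E/ℏω − ½ = 8.999, so n = 9.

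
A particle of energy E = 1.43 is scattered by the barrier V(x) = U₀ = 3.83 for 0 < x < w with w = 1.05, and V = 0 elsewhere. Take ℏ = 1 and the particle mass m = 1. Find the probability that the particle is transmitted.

Since E < U₀ the interior solution is evanescent with decay constant κ = √(2m(U₀ − E))/ℏ = 2.191.
κw = 2.300, sinh(κw) = 4.939.
Matching ψ, ψ′ at both faces gives T = [1 + U₀² sinh²(κw) / (4E(U₀ − E))]⁻¹ = 1/27.07 = 0.0369.

T = 0.0369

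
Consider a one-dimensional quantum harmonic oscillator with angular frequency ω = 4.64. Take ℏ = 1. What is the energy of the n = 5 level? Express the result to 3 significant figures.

Using E_n = (n + ½)ℏω: E_5 = 5.5 × 4.64 = 25.52.

E = 25.5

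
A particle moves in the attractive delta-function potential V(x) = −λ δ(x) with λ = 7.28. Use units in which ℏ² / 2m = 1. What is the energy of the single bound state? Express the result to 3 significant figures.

E = -13.2

For x ≠ 0 the bound state is ψ ∝ e^{−κ|x|}; integrating the TISE across the delta gives the cusp condition 2κ = 2mλ/ℏ², so κ = 3.640.
Then E = −ℏ²κ²/(2m) = −mλ²/(2ℏ²) = -13.25.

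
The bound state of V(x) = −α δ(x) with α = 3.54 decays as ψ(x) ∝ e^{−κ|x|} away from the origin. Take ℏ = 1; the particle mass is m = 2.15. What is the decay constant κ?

Integrating the TISE across x = 0 gives the cusp condition ψ'(0⁺) − ψ'(0⁻) = −(2mα/ℏ²)ψ(0).
With ψ ∝ e^{−κ|x|} this yields −2κ = −2mα/ℏ², so κ = mα/ℏ² = 7.611.

κ = 7.61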